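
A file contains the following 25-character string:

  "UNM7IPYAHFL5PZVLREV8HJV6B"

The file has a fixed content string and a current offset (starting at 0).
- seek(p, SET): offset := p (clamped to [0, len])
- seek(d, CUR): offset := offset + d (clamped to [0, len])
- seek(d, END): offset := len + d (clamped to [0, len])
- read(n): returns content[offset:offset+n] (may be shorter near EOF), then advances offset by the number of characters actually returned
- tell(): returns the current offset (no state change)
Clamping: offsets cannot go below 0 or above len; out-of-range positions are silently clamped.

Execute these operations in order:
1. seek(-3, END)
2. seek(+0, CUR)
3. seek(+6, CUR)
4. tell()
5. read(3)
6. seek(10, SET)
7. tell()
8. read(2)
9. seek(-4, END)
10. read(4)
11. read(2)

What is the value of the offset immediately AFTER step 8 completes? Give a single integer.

Answer: 12

Derivation:
After 1 (seek(-3, END)): offset=22
After 2 (seek(+0, CUR)): offset=22
After 3 (seek(+6, CUR)): offset=25
After 4 (tell()): offset=25
After 5 (read(3)): returned '', offset=25
After 6 (seek(10, SET)): offset=10
After 7 (tell()): offset=10
After 8 (read(2)): returned 'L5', offset=12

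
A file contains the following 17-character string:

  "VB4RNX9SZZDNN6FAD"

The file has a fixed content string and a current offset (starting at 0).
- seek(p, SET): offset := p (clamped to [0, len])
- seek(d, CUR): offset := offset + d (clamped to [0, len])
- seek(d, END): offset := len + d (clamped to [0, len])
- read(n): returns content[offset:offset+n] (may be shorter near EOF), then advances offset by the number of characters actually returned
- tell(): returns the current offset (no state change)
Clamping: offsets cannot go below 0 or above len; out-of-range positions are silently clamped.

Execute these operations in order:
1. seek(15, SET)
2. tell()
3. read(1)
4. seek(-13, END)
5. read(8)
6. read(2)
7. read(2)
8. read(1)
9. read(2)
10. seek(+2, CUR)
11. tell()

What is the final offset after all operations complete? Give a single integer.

After 1 (seek(15, SET)): offset=15
After 2 (tell()): offset=15
After 3 (read(1)): returned 'A', offset=16
After 4 (seek(-13, END)): offset=4
After 5 (read(8)): returned 'NX9SZZDN', offset=12
After 6 (read(2)): returned 'N6', offset=14
After 7 (read(2)): returned 'FA', offset=16
After 8 (read(1)): returned 'D', offset=17
After 9 (read(2)): returned '', offset=17
After 10 (seek(+2, CUR)): offset=17
After 11 (tell()): offset=17

Answer: 17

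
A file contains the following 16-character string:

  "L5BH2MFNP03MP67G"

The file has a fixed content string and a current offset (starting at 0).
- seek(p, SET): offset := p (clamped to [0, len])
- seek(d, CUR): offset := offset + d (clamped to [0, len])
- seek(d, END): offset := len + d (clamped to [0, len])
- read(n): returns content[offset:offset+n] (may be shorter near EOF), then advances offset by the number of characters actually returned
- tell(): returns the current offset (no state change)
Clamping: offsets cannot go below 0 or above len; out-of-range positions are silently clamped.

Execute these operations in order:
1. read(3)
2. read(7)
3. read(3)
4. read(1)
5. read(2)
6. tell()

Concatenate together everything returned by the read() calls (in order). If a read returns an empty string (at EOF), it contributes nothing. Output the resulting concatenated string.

Answer: L5BH2MFNP03MP67G

Derivation:
After 1 (read(3)): returned 'L5B', offset=3
After 2 (read(7)): returned 'H2MFNP0', offset=10
After 3 (read(3)): returned '3MP', offset=13
After 4 (read(1)): returned '6', offset=14
After 5 (read(2)): returned '7G', offset=16
After 6 (tell()): offset=16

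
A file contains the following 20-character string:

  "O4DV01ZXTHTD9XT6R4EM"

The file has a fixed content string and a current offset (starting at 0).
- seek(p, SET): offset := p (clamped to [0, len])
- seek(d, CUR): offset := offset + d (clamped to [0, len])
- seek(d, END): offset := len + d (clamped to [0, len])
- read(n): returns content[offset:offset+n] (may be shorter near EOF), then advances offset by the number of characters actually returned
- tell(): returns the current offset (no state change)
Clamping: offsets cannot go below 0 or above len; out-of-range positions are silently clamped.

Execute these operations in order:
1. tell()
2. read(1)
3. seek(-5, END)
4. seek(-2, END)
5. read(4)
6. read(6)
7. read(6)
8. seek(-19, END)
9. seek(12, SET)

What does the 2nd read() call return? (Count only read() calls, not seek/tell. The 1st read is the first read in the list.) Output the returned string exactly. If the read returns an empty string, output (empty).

After 1 (tell()): offset=0
After 2 (read(1)): returned 'O', offset=1
After 3 (seek(-5, END)): offset=15
After 4 (seek(-2, END)): offset=18
After 5 (read(4)): returned 'EM', offset=20
After 6 (read(6)): returned '', offset=20
After 7 (read(6)): returned '', offset=20
After 8 (seek(-19, END)): offset=1
After 9 (seek(12, SET)): offset=12

Answer: EM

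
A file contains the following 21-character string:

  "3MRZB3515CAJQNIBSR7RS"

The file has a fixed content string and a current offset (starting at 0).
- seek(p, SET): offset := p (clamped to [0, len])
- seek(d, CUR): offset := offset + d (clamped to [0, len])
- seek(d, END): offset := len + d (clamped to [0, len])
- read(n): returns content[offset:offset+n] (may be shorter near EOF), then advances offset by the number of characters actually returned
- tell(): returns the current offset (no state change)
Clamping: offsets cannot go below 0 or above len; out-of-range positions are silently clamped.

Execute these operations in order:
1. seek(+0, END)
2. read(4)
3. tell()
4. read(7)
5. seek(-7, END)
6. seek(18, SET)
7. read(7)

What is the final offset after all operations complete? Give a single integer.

After 1 (seek(+0, END)): offset=21
After 2 (read(4)): returned '', offset=21
After 3 (tell()): offset=21
After 4 (read(7)): returned '', offset=21
After 5 (seek(-7, END)): offset=14
After 6 (seek(18, SET)): offset=18
After 7 (read(7)): returned '7RS', offset=21

Answer: 21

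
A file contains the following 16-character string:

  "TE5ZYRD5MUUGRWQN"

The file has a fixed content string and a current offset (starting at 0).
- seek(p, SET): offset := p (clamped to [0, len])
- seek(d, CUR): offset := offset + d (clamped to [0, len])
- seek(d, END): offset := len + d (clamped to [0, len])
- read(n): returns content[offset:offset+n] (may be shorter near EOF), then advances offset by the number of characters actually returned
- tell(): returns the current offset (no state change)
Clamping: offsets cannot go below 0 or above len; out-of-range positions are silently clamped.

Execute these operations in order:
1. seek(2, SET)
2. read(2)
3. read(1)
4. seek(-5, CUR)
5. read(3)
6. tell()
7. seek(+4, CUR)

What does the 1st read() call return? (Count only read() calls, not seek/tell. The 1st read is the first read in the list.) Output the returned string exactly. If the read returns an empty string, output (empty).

After 1 (seek(2, SET)): offset=2
After 2 (read(2)): returned '5Z', offset=4
After 3 (read(1)): returned 'Y', offset=5
After 4 (seek(-5, CUR)): offset=0
After 5 (read(3)): returned 'TE5', offset=3
After 6 (tell()): offset=3
After 7 (seek(+4, CUR)): offset=7

Answer: 5Z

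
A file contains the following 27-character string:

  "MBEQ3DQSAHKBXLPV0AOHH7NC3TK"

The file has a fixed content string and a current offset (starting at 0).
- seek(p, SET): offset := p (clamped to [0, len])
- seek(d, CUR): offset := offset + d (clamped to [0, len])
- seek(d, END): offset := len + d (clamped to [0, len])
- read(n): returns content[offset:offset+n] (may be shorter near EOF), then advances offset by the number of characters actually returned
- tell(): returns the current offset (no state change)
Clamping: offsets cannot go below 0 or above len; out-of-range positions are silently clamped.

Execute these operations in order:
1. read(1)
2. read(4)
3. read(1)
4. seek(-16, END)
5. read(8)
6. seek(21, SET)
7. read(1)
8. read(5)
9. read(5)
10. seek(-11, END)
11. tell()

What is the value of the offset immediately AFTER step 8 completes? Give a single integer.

Answer: 27

Derivation:
After 1 (read(1)): returned 'M', offset=1
After 2 (read(4)): returned 'BEQ3', offset=5
After 3 (read(1)): returned 'D', offset=6
After 4 (seek(-16, END)): offset=11
After 5 (read(8)): returned 'BXLPV0AO', offset=19
After 6 (seek(21, SET)): offset=21
After 7 (read(1)): returned '7', offset=22
After 8 (read(5)): returned 'NC3TK', offset=27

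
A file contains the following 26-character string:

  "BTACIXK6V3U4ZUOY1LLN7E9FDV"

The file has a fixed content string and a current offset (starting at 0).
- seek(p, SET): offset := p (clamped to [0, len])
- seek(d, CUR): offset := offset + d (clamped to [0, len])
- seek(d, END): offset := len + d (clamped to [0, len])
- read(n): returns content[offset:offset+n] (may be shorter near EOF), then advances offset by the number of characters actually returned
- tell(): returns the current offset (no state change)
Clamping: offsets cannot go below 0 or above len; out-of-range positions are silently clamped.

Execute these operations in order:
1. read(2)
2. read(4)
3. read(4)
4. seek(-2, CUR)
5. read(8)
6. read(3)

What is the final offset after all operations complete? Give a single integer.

After 1 (read(2)): returned 'BT', offset=2
After 2 (read(4)): returned 'ACIX', offset=6
After 3 (read(4)): returned 'K6V3', offset=10
After 4 (seek(-2, CUR)): offset=8
After 5 (read(8)): returned 'V3U4ZUOY', offset=16
After 6 (read(3)): returned '1LL', offset=19

Answer: 19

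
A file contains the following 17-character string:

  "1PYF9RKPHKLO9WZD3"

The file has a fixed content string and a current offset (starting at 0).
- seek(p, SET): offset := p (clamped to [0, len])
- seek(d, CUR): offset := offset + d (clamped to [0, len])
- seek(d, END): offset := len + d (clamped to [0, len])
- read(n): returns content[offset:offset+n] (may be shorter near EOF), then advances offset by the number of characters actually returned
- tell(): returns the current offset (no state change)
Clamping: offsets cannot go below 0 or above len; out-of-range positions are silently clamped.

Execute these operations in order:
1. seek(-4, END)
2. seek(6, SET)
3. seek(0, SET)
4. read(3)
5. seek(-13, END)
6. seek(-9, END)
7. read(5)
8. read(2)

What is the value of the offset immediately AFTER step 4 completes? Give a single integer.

After 1 (seek(-4, END)): offset=13
After 2 (seek(6, SET)): offset=6
After 3 (seek(0, SET)): offset=0
After 4 (read(3)): returned '1PY', offset=3

Answer: 3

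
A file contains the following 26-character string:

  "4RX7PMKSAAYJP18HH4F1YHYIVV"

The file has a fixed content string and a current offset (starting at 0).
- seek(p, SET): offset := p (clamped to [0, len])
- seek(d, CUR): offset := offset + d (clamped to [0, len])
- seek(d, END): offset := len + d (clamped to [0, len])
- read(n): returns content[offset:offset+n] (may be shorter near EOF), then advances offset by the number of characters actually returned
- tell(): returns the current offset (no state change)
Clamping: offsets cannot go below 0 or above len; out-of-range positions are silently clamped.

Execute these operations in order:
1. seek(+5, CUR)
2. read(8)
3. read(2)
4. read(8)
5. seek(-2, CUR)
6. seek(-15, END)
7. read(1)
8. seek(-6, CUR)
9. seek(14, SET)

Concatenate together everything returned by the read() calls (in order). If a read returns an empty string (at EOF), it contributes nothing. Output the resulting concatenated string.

Answer: MKSAAYJP18HH4F1YHYJ

Derivation:
After 1 (seek(+5, CUR)): offset=5
After 2 (read(8)): returned 'MKSAAYJP', offset=13
After 3 (read(2)): returned '18', offset=15
After 4 (read(8)): returned 'HH4F1YHY', offset=23
After 5 (seek(-2, CUR)): offset=21
After 6 (seek(-15, END)): offset=11
After 7 (read(1)): returned 'J', offset=12
After 8 (seek(-6, CUR)): offset=6
After 9 (seek(14, SET)): offset=14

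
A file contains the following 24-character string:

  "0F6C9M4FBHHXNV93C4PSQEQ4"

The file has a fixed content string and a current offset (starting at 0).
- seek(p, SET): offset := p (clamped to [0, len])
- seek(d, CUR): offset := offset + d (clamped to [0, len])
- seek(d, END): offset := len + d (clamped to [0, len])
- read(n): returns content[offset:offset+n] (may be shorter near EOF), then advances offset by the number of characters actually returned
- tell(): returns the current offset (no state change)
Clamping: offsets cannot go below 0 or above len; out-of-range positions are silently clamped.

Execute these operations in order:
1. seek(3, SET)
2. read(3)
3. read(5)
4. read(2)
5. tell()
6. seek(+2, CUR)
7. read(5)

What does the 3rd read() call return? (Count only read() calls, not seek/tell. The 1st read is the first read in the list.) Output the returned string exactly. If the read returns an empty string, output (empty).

After 1 (seek(3, SET)): offset=3
After 2 (read(3)): returned 'C9M', offset=6
After 3 (read(5)): returned '4FBHH', offset=11
After 4 (read(2)): returned 'XN', offset=13
After 5 (tell()): offset=13
After 6 (seek(+2, CUR)): offset=15
After 7 (read(5)): returned '3C4PS', offset=20

Answer: XN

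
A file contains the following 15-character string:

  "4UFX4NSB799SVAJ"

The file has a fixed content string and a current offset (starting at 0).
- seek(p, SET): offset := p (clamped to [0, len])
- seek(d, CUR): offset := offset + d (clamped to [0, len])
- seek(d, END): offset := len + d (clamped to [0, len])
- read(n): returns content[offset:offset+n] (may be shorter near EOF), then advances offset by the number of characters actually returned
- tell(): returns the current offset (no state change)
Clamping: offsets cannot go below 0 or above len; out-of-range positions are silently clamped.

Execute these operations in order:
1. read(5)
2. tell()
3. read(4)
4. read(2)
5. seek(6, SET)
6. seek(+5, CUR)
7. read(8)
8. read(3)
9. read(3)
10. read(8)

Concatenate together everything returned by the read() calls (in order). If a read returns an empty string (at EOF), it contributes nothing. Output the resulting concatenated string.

After 1 (read(5)): returned '4UFX4', offset=5
After 2 (tell()): offset=5
After 3 (read(4)): returned 'NSB7', offset=9
After 4 (read(2)): returned '99', offset=11
After 5 (seek(6, SET)): offset=6
After 6 (seek(+5, CUR)): offset=11
After 7 (read(8)): returned 'SVAJ', offset=15
After 8 (read(3)): returned '', offset=15
After 9 (read(3)): returned '', offset=15
After 10 (read(8)): returned '', offset=15

Answer: 4UFX4NSB799SVAJ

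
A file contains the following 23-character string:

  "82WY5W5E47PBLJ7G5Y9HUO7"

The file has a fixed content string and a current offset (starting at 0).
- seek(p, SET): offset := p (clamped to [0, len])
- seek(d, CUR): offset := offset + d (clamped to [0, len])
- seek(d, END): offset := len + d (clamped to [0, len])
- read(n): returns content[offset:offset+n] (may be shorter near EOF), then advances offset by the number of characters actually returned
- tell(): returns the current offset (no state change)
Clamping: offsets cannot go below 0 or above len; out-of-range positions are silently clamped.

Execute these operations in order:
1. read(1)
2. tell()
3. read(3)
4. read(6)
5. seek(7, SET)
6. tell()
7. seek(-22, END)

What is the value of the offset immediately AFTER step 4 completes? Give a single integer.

After 1 (read(1)): returned '8', offset=1
After 2 (tell()): offset=1
After 3 (read(3)): returned '2WY', offset=4
After 4 (read(6)): returned '5W5E47', offset=10

Answer: 10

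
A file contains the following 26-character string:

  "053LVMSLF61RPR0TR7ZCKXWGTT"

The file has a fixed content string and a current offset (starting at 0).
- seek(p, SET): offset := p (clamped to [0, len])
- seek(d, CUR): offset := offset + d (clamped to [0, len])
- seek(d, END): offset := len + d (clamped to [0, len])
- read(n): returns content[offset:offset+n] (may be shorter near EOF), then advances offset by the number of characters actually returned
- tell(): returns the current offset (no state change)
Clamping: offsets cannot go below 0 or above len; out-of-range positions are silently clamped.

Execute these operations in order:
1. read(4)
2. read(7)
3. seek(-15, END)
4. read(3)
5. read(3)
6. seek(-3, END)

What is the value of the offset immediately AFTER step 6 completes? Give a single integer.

After 1 (read(4)): returned '053L', offset=4
After 2 (read(7)): returned 'VMSLF61', offset=11
After 3 (seek(-15, END)): offset=11
After 4 (read(3)): returned 'RPR', offset=14
After 5 (read(3)): returned '0TR', offset=17
After 6 (seek(-3, END)): offset=23

Answer: 23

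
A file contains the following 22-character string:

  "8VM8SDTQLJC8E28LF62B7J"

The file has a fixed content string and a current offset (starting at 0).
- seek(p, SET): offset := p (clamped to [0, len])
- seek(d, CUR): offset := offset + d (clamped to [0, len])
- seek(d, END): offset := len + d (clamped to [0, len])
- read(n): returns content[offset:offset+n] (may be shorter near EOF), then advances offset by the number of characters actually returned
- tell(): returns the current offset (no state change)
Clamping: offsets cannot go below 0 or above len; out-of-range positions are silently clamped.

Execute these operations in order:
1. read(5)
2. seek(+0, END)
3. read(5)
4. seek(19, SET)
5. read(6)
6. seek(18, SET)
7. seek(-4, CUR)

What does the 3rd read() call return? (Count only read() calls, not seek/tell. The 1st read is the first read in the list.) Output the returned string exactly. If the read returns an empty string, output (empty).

Answer: B7J

Derivation:
After 1 (read(5)): returned '8VM8S', offset=5
After 2 (seek(+0, END)): offset=22
After 3 (read(5)): returned '', offset=22
After 4 (seek(19, SET)): offset=19
After 5 (read(6)): returned 'B7J', offset=22
After 6 (seek(18, SET)): offset=18
After 7 (seek(-4, CUR)): offset=14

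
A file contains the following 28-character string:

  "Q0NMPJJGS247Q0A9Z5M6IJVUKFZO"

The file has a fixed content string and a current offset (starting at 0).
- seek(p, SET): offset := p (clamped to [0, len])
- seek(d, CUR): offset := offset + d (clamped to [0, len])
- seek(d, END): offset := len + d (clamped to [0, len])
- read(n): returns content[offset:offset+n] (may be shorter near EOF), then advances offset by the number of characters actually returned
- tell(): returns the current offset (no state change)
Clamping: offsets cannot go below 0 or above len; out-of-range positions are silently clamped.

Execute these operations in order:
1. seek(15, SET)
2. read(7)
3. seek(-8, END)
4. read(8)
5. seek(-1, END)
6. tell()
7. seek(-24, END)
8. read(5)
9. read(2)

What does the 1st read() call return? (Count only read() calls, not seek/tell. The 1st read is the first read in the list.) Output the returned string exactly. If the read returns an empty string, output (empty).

After 1 (seek(15, SET)): offset=15
After 2 (read(7)): returned '9Z5M6IJ', offset=22
After 3 (seek(-8, END)): offset=20
After 4 (read(8)): returned 'IJVUKFZO', offset=28
After 5 (seek(-1, END)): offset=27
After 6 (tell()): offset=27
After 7 (seek(-24, END)): offset=4
After 8 (read(5)): returned 'PJJGS', offset=9
After 9 (read(2)): returned '24', offset=11

Answer: 9Z5M6IJ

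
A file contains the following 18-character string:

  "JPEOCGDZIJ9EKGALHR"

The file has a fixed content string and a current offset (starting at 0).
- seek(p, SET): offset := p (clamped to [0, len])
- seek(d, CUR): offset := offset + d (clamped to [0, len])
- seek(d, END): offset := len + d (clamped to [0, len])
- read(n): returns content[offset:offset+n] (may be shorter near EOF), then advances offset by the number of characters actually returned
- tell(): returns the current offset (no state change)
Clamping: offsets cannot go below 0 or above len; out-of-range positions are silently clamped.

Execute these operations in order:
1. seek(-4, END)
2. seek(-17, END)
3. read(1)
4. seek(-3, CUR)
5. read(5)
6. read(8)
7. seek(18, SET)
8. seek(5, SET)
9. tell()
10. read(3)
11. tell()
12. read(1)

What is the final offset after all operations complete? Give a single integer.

Answer: 9

Derivation:
After 1 (seek(-4, END)): offset=14
After 2 (seek(-17, END)): offset=1
After 3 (read(1)): returned 'P', offset=2
After 4 (seek(-3, CUR)): offset=0
After 5 (read(5)): returned 'JPEOC', offset=5
After 6 (read(8)): returned 'GDZIJ9EK', offset=13
After 7 (seek(18, SET)): offset=18
After 8 (seek(5, SET)): offset=5
After 9 (tell()): offset=5
After 10 (read(3)): returned 'GDZ', offset=8
After 11 (tell()): offset=8
After 12 (read(1)): returned 'I', offset=9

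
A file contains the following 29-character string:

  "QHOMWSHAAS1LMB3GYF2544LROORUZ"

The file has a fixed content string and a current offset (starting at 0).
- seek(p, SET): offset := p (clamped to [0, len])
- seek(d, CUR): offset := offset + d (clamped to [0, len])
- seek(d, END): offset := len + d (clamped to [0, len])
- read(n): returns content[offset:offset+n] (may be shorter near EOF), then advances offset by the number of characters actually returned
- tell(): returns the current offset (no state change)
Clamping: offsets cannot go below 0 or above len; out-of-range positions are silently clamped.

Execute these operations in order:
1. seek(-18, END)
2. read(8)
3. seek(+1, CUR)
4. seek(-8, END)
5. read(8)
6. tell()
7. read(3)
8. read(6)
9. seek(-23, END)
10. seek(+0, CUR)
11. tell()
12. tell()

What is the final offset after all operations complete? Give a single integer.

Answer: 6

Derivation:
After 1 (seek(-18, END)): offset=11
After 2 (read(8)): returned 'LMB3GYF2', offset=19
After 3 (seek(+1, CUR)): offset=20
After 4 (seek(-8, END)): offset=21
After 5 (read(8)): returned '4LROORUZ', offset=29
After 6 (tell()): offset=29
After 7 (read(3)): returned '', offset=29
After 8 (read(6)): returned '', offset=29
After 9 (seek(-23, END)): offset=6
After 10 (seek(+0, CUR)): offset=6
After 11 (tell()): offset=6
After 12 (tell()): offset=6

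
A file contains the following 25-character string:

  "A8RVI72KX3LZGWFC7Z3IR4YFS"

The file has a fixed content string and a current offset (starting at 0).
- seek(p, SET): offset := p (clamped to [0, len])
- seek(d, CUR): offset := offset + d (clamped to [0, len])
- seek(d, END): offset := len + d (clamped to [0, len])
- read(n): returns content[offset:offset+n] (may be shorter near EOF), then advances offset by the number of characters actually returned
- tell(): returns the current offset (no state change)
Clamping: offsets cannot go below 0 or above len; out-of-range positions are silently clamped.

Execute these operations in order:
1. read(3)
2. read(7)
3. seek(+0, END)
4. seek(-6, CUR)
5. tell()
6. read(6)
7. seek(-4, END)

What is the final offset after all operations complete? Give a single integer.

After 1 (read(3)): returned 'A8R', offset=3
After 2 (read(7)): returned 'VI72KX3', offset=10
After 3 (seek(+0, END)): offset=25
After 4 (seek(-6, CUR)): offset=19
After 5 (tell()): offset=19
After 6 (read(6)): returned 'IR4YFS', offset=25
After 7 (seek(-4, END)): offset=21

Answer: 21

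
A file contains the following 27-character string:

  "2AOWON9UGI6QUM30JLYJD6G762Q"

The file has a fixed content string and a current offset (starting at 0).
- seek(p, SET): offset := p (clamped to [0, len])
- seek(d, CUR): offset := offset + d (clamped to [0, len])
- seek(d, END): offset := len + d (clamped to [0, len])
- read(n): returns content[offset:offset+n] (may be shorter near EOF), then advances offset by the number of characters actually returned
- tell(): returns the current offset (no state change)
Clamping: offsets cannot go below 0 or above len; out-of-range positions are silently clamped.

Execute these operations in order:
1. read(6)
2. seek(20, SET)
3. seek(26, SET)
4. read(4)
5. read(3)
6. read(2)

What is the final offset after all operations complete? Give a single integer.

After 1 (read(6)): returned '2AOWON', offset=6
After 2 (seek(20, SET)): offset=20
After 3 (seek(26, SET)): offset=26
After 4 (read(4)): returned 'Q', offset=27
After 5 (read(3)): returned '', offset=27
After 6 (read(2)): returned '', offset=27

Answer: 27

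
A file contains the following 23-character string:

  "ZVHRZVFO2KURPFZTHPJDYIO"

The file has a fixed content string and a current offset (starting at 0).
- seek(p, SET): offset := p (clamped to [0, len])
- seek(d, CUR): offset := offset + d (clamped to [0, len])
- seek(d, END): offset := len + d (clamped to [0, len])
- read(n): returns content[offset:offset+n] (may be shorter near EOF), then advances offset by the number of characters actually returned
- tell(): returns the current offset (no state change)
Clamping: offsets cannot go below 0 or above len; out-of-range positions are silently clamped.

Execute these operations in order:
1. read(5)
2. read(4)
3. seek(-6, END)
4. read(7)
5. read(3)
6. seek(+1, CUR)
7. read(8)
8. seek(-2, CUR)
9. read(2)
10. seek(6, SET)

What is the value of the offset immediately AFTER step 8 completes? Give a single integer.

Answer: 21

Derivation:
After 1 (read(5)): returned 'ZVHRZ', offset=5
After 2 (read(4)): returned 'VFO2', offset=9
After 3 (seek(-6, END)): offset=17
After 4 (read(7)): returned 'PJDYIO', offset=23
After 5 (read(3)): returned '', offset=23
After 6 (seek(+1, CUR)): offset=23
After 7 (read(8)): returned '', offset=23
After 8 (seek(-2, CUR)): offset=21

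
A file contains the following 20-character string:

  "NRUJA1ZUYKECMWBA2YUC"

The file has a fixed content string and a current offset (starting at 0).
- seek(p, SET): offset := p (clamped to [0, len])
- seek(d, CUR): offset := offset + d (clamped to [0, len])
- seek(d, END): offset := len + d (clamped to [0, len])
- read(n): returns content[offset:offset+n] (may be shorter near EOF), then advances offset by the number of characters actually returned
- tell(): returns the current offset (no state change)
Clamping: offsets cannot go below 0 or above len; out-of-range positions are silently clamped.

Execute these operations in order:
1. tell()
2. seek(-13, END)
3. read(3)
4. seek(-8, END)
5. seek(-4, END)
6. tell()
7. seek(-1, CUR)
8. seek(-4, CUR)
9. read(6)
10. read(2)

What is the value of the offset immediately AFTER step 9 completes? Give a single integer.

Answer: 17

Derivation:
After 1 (tell()): offset=0
After 2 (seek(-13, END)): offset=7
After 3 (read(3)): returned 'UYK', offset=10
After 4 (seek(-8, END)): offset=12
After 5 (seek(-4, END)): offset=16
After 6 (tell()): offset=16
After 7 (seek(-1, CUR)): offset=15
After 8 (seek(-4, CUR)): offset=11
After 9 (read(6)): returned 'CMWBA2', offset=17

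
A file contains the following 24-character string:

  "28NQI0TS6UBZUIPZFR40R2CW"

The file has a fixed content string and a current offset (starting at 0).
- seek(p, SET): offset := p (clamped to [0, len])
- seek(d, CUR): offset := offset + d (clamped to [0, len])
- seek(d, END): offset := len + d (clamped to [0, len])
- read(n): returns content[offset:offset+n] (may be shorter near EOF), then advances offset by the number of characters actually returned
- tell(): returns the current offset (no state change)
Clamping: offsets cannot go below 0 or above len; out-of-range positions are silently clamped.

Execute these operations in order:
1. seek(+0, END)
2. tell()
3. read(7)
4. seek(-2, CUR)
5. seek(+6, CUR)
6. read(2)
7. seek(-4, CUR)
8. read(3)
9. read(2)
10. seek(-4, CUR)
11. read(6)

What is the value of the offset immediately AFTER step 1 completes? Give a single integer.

Answer: 24

Derivation:
After 1 (seek(+0, END)): offset=24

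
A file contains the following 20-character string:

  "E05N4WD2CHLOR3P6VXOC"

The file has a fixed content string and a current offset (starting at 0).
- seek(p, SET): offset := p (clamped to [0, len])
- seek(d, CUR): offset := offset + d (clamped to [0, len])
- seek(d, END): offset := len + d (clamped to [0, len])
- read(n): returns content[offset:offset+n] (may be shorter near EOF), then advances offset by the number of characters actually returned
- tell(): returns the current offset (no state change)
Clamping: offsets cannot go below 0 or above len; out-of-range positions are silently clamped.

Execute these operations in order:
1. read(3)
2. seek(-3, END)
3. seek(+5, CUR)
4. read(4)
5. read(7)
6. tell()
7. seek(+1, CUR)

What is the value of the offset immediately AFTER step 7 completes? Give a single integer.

Answer: 20

Derivation:
After 1 (read(3)): returned 'E05', offset=3
After 2 (seek(-3, END)): offset=17
After 3 (seek(+5, CUR)): offset=20
After 4 (read(4)): returned '', offset=20
After 5 (read(7)): returned '', offset=20
After 6 (tell()): offset=20
After 7 (seek(+1, CUR)): offset=20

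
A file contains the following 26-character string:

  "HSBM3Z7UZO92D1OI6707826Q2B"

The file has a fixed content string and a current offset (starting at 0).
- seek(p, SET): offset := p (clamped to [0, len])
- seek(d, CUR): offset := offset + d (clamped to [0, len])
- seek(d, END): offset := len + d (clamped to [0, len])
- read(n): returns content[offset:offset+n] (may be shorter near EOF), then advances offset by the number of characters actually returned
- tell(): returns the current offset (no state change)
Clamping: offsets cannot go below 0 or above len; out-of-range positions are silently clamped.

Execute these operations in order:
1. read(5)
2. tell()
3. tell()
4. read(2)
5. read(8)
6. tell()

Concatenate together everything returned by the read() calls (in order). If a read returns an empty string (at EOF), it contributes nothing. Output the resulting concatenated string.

After 1 (read(5)): returned 'HSBM3', offset=5
After 2 (tell()): offset=5
After 3 (tell()): offset=5
After 4 (read(2)): returned 'Z7', offset=7
After 5 (read(8)): returned 'UZO92D1O', offset=15
After 6 (tell()): offset=15

Answer: HSBM3Z7UZO92D1O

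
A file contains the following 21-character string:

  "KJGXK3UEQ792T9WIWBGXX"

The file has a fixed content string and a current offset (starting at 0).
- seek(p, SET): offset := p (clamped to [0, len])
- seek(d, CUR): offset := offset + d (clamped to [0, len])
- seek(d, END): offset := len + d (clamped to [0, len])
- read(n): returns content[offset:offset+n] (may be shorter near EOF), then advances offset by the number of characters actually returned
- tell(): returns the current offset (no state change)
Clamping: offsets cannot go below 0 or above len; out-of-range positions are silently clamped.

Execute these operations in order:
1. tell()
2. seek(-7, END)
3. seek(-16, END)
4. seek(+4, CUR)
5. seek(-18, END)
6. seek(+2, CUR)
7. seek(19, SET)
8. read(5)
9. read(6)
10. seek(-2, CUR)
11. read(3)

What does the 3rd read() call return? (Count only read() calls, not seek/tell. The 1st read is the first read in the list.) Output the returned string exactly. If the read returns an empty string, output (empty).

After 1 (tell()): offset=0
After 2 (seek(-7, END)): offset=14
After 3 (seek(-16, END)): offset=5
After 4 (seek(+4, CUR)): offset=9
After 5 (seek(-18, END)): offset=3
After 6 (seek(+2, CUR)): offset=5
After 7 (seek(19, SET)): offset=19
After 8 (read(5)): returned 'XX', offset=21
After 9 (read(6)): returned '', offset=21
After 10 (seek(-2, CUR)): offset=19
After 11 (read(3)): returned 'XX', offset=21

Answer: XX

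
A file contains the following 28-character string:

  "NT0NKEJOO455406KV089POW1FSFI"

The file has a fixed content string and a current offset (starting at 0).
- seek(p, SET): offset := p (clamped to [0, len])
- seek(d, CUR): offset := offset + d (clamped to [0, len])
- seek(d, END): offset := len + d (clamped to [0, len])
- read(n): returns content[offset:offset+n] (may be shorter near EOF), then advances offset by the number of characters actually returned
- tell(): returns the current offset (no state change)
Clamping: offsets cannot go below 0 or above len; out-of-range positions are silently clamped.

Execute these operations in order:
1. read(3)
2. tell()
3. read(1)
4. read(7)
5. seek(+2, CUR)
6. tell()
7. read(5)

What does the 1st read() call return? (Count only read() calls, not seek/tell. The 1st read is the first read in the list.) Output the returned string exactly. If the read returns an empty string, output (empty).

After 1 (read(3)): returned 'NT0', offset=3
After 2 (tell()): offset=3
After 3 (read(1)): returned 'N', offset=4
After 4 (read(7)): returned 'KEJOO45', offset=11
After 5 (seek(+2, CUR)): offset=13
After 6 (tell()): offset=13
After 7 (read(5)): returned '06KV0', offset=18

Answer: NT0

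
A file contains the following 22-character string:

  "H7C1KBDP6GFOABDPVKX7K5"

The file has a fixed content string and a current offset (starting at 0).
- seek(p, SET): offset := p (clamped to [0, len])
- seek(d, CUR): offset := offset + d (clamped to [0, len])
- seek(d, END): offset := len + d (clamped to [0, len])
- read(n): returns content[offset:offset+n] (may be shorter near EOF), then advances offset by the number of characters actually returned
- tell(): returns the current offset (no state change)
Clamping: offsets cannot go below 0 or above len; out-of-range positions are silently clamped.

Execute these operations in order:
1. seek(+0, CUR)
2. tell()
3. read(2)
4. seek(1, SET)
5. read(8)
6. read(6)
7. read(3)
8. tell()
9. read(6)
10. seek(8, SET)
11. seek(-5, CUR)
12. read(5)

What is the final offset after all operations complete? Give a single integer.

Answer: 8

Derivation:
After 1 (seek(+0, CUR)): offset=0
After 2 (tell()): offset=0
After 3 (read(2)): returned 'H7', offset=2
After 4 (seek(1, SET)): offset=1
After 5 (read(8)): returned '7C1KBDP6', offset=9
After 6 (read(6)): returned 'GFOABD', offset=15
After 7 (read(3)): returned 'PVK', offset=18
After 8 (tell()): offset=18
After 9 (read(6)): returned 'X7K5', offset=22
After 10 (seek(8, SET)): offset=8
After 11 (seek(-5, CUR)): offset=3
After 12 (read(5)): returned '1KBDP', offset=8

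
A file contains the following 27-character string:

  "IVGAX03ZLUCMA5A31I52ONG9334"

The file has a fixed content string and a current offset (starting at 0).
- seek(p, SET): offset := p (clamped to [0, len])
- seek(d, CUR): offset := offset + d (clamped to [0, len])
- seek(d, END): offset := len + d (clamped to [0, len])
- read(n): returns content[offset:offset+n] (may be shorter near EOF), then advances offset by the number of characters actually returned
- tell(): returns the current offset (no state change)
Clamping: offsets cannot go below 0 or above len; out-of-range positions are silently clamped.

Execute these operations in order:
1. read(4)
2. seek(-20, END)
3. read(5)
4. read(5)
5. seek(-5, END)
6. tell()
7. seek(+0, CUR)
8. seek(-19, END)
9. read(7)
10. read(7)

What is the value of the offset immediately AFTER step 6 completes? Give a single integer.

After 1 (read(4)): returned 'IVGA', offset=4
After 2 (seek(-20, END)): offset=7
After 3 (read(5)): returned 'ZLUCM', offset=12
After 4 (read(5)): returned 'A5A31', offset=17
After 5 (seek(-5, END)): offset=22
After 6 (tell()): offset=22

Answer: 22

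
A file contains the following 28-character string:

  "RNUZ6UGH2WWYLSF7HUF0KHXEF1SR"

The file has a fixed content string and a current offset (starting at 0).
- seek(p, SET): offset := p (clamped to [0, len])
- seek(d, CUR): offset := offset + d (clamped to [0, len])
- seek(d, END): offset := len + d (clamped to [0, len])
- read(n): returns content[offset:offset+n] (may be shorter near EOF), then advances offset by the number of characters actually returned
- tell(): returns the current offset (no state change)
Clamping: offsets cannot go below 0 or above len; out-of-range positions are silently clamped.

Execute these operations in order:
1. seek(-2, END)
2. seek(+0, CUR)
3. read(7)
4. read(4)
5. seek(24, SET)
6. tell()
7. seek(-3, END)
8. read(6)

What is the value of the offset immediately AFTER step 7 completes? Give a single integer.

After 1 (seek(-2, END)): offset=26
After 2 (seek(+0, CUR)): offset=26
After 3 (read(7)): returned 'SR', offset=28
After 4 (read(4)): returned '', offset=28
After 5 (seek(24, SET)): offset=24
After 6 (tell()): offset=24
After 7 (seek(-3, END)): offset=25

Answer: 25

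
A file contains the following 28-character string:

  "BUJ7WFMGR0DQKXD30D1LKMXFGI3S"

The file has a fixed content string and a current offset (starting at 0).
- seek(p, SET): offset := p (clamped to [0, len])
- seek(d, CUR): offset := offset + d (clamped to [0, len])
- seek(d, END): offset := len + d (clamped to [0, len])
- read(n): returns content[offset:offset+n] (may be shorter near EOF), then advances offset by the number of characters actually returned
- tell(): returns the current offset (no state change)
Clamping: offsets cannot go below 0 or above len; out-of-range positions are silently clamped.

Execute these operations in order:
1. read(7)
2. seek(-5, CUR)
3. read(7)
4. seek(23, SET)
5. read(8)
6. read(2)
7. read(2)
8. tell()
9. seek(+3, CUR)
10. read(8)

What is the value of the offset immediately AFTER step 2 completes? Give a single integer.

Answer: 2

Derivation:
After 1 (read(7)): returned 'BUJ7WFM', offset=7
After 2 (seek(-5, CUR)): offset=2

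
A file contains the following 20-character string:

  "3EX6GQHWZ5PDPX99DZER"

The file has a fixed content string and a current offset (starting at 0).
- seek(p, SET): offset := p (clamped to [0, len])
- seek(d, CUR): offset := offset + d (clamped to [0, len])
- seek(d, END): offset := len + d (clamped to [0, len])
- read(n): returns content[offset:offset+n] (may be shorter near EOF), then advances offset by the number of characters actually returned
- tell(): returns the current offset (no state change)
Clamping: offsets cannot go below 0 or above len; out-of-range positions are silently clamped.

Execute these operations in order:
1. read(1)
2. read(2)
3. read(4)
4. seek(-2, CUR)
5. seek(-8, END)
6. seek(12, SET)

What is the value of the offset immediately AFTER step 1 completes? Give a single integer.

After 1 (read(1)): returned '3', offset=1

Answer: 1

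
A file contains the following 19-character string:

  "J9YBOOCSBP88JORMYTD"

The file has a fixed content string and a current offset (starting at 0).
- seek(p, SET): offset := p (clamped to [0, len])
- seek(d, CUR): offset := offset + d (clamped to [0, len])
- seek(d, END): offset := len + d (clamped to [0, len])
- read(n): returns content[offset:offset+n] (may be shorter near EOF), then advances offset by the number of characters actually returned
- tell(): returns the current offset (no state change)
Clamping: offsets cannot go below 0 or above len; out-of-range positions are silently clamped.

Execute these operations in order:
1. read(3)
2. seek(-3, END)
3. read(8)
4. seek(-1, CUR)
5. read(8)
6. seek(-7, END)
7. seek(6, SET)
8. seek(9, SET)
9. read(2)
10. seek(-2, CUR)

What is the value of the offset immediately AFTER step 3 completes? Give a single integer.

Answer: 19

Derivation:
After 1 (read(3)): returned 'J9Y', offset=3
After 2 (seek(-3, END)): offset=16
After 3 (read(8)): returned 'YTD', offset=19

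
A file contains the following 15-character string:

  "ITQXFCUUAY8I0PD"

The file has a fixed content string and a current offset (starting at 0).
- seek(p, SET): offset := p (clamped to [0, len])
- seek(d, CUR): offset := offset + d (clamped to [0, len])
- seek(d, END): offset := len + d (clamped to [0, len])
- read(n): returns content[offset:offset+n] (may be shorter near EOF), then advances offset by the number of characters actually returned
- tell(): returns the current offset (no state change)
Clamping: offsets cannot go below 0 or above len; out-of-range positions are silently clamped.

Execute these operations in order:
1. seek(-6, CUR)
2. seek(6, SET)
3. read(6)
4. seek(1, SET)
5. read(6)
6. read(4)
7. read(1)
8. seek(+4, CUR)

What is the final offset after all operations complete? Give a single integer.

After 1 (seek(-6, CUR)): offset=0
After 2 (seek(6, SET)): offset=6
After 3 (read(6)): returned 'UUAY8I', offset=12
After 4 (seek(1, SET)): offset=1
After 5 (read(6)): returned 'TQXFCU', offset=7
After 6 (read(4)): returned 'UAY8', offset=11
After 7 (read(1)): returned 'I', offset=12
After 8 (seek(+4, CUR)): offset=15

Answer: 15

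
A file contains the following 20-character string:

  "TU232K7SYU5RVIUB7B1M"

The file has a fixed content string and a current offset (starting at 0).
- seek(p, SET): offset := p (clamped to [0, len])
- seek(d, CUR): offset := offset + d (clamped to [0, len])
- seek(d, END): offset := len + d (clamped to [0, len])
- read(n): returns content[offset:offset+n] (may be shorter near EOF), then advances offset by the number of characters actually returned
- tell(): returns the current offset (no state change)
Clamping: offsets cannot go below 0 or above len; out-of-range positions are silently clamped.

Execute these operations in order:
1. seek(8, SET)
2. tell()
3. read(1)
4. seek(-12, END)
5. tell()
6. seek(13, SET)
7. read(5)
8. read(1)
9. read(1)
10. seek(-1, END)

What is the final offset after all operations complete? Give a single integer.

After 1 (seek(8, SET)): offset=8
After 2 (tell()): offset=8
After 3 (read(1)): returned 'Y', offset=9
After 4 (seek(-12, END)): offset=8
After 5 (tell()): offset=8
After 6 (seek(13, SET)): offset=13
After 7 (read(5)): returned 'IUB7B', offset=18
After 8 (read(1)): returned '1', offset=19
After 9 (read(1)): returned 'M', offset=20
After 10 (seek(-1, END)): offset=19

Answer: 19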